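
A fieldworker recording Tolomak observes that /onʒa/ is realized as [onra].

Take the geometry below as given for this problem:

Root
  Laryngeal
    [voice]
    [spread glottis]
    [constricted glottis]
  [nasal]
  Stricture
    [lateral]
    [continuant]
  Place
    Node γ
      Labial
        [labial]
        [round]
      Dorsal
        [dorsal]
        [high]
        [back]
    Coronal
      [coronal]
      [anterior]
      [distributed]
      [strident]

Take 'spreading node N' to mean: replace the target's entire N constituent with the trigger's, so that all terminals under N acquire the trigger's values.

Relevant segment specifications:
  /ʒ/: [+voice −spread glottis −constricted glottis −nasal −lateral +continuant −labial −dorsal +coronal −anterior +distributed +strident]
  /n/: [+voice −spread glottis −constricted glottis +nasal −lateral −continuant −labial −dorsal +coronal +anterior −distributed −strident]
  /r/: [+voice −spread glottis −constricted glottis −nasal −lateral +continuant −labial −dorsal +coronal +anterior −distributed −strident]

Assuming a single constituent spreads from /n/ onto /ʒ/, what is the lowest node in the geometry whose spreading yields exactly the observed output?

Coronal

Feature comparison: [anterior], [distributed], [strident] differ between /ʒ/ and [r]; the remaining terminals match.
Tracing each changed feature up the tree, the paths first meet at Coronal; any lower node misses at least one of them.
Spreading Coronal from /n/ overwrites each of those terminals with /n/'s values, yielding exactly [r].
[continuant], [nasal] stay as in /ʒ/ although /n/ differs there, so no node dominating them spread; among the remaining candidates Coronal is the lowest that derives the output.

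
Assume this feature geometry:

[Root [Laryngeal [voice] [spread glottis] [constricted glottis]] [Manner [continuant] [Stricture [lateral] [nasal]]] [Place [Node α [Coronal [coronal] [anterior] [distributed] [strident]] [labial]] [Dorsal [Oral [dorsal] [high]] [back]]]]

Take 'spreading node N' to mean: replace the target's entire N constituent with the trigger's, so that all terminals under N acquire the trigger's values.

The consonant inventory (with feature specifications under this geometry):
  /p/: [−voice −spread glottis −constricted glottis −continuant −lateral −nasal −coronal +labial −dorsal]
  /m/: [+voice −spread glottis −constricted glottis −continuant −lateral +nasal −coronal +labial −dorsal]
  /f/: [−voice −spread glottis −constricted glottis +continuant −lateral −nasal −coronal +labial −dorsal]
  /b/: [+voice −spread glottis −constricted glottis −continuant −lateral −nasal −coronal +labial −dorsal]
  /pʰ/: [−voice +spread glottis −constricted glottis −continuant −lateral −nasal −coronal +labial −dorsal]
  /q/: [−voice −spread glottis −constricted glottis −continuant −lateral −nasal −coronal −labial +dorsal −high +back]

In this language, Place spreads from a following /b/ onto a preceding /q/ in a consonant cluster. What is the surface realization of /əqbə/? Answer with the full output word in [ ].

Place immediately or transitively dominates [coronal], [anterior], [distributed], [strident], [labial], [dorsal], [high], [back].
The target acquires /b/'s values for everything under Place — [−coronal], [+labial], [−dorsal] — while keeping its own [voice], [spread glottis], [constricted glottis], ….
This feature bundle is that of [p], so /əqbə/ surfaces as [əpbə].

[əpbə]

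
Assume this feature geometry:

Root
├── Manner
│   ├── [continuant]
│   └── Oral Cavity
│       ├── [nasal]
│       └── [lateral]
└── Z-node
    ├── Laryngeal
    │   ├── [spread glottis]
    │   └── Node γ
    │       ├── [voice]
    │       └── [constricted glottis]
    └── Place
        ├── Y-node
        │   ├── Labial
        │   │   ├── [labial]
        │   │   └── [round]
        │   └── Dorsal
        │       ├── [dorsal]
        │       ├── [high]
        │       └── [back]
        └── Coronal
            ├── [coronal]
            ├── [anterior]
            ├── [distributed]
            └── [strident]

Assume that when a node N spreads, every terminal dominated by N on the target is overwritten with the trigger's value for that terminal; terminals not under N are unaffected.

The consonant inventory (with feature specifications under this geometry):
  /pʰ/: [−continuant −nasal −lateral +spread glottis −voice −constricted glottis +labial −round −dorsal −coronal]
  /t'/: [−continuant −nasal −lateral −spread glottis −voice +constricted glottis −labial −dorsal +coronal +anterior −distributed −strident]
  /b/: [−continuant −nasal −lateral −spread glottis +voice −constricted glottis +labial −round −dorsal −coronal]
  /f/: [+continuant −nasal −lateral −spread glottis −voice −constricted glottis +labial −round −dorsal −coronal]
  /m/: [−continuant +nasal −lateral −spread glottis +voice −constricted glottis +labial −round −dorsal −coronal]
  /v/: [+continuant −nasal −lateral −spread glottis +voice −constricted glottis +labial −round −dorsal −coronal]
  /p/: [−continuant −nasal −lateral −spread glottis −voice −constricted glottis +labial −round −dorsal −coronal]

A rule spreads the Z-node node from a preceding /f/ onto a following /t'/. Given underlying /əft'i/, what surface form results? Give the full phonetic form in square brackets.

The Z-node node dominates the terminals [spread glottis], [voice], [constricted glottis], [labial], [round], [dorsal], [high], [back], [coronal], [anterior], [distributed], [strident].
The target acquires /f/'s values for everything under Z-node — [−spread glottis], [−voice], [−constricted glottis], [+labial], [−round], [−dorsal], [−coronal] — while keeping its own [continuant], [nasal], [lateral].
This feature bundle is that of [p], so /əft'i/ surfaces as [əfpi].

[əfpi]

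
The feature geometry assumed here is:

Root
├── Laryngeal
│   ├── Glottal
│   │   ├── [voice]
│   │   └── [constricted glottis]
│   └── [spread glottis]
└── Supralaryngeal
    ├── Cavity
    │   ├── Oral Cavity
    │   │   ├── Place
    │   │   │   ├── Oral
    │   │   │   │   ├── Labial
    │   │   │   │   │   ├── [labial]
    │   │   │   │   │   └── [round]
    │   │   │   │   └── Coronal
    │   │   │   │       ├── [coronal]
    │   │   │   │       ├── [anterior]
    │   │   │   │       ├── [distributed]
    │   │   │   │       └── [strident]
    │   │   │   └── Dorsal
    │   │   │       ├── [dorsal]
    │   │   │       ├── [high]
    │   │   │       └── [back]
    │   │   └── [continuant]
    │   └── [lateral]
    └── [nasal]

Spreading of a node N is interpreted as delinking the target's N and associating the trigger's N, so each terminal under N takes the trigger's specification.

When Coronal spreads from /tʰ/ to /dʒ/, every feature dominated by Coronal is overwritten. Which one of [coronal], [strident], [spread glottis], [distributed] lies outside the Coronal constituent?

The terminals dominated by Coronal are [coronal], [anterior], [distributed], [strident].
[strident], [coronal], [distributed] all lie under Coronal, so they are overwritten when Coronal spreads.
[spread glottis] attaches under Laryngeal, not under Coronal, so /dʒ/ retains its own value for [spread glottis].

[spread glottis]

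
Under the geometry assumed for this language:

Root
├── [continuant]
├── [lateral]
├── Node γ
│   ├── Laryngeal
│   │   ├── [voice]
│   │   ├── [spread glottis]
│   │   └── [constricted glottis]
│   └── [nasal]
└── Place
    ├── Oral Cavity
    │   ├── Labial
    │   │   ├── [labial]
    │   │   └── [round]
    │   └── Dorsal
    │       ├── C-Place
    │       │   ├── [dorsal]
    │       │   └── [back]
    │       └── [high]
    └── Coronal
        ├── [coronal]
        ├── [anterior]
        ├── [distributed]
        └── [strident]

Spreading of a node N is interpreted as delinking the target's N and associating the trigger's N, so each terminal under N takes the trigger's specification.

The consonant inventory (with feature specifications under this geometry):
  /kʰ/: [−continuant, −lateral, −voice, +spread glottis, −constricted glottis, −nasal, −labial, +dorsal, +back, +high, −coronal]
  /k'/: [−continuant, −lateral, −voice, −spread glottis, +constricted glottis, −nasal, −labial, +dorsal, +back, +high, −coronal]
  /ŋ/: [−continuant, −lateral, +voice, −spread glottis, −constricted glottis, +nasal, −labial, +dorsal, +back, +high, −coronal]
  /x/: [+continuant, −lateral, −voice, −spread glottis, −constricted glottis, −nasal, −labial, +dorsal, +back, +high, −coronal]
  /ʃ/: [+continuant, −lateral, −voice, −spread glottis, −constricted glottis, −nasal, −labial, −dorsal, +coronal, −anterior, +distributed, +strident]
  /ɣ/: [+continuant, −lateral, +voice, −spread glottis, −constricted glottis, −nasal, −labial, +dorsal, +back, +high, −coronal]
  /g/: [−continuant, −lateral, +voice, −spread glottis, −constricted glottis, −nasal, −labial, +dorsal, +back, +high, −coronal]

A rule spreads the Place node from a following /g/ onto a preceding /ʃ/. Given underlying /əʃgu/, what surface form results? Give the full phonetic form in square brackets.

[əxgu]

Place immediately or transitively dominates [labial], [round], [dorsal], [back], [high], [coronal], [anterior], [distributed], [strident].
The target acquires /g/'s values for everything under Place — [−labial], [+dorsal], [+back], [+high], [−coronal] — while keeping its own [continuant], [lateral], [voice], ….
The resulting bundle matches /x/ in the inventory; substituting it for /ʃ/ gives [əxgu].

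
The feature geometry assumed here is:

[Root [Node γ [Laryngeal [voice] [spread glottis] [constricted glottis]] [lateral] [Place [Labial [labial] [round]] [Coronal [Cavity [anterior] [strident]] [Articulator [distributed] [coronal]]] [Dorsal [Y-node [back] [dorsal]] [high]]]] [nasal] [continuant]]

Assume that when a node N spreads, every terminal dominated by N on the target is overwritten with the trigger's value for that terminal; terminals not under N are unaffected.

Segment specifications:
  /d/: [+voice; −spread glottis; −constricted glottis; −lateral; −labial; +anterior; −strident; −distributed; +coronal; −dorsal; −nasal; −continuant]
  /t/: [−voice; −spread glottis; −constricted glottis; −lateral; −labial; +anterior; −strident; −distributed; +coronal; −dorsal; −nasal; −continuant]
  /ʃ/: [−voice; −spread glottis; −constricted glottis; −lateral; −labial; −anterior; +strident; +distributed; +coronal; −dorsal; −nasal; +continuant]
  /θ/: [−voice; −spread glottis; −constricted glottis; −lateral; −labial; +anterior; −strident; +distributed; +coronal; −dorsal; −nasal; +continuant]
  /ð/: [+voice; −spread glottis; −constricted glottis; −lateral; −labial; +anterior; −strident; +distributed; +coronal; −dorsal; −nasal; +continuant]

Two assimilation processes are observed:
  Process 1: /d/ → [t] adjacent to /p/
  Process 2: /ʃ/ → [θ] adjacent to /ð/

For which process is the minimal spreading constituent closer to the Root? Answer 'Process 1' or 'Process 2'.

Process 1

Process 1 alters [voice]; the lowest dominating node is [voice] (depth 3 from Root).
In Process 2, [anterior], [strident] change, so the minimal spreading node is Cavity at depth 4.
Depth 3 < depth 4; Process 1 involves the structurally higher constituent [voice].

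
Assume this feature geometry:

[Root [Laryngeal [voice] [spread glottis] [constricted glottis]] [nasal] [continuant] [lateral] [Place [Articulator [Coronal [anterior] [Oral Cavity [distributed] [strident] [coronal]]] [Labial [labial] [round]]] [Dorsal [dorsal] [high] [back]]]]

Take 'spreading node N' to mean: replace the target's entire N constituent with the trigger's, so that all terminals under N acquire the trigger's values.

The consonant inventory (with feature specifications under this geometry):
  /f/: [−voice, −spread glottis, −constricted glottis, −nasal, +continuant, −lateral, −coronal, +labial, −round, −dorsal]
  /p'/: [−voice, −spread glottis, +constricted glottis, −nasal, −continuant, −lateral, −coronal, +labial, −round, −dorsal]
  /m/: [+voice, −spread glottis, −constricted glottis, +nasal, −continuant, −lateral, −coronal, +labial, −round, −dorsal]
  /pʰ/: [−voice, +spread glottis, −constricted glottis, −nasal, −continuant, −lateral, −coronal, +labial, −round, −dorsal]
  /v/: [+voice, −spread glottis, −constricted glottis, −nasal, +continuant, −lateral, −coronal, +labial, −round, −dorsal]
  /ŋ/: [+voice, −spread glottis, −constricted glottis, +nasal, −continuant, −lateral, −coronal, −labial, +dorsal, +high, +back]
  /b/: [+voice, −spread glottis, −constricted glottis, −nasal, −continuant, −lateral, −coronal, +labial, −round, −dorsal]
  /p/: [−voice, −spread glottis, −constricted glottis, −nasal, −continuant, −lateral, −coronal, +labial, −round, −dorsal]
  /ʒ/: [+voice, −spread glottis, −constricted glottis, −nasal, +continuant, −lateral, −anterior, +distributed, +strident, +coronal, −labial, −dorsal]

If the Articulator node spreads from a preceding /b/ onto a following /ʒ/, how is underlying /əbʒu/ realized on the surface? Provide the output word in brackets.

[əbvu]

The Articulator node dominates the terminals [anterior], [distributed], [strident], [coronal], [labial], [round].
The target acquires /b/'s values for everything under Articulator — [−coronal], [+labial], [−round] — while keeping its own [voice], [spread glottis], [constricted glottis], ….
The resulting bundle matches /v/ in the inventory; substituting it for /ʒ/ gives [əbvu].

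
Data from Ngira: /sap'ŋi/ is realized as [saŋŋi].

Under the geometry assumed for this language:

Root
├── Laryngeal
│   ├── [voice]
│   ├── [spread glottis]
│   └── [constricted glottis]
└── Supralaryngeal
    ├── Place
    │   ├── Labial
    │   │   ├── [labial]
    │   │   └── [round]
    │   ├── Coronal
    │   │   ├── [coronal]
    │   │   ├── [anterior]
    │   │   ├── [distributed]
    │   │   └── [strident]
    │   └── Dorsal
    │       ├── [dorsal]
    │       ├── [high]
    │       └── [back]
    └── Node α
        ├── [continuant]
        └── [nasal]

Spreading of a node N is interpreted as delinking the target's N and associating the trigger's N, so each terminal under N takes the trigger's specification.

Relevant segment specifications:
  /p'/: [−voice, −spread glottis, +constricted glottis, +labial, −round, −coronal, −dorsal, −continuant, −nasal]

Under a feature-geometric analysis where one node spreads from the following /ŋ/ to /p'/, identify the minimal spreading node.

/p'/ and [ŋ] differ in [voice], [constricted glottis], [nasal], [labial], [round], [dorsal], [high], [back]; every other specified feature is identical.
Tracing each changed feature up the tree, the paths first meet at Root; any lower node misses at least one of them.
If Root spreads, every terminal under it takes /ŋ/'s value, producing [ŋ] as observed.

Root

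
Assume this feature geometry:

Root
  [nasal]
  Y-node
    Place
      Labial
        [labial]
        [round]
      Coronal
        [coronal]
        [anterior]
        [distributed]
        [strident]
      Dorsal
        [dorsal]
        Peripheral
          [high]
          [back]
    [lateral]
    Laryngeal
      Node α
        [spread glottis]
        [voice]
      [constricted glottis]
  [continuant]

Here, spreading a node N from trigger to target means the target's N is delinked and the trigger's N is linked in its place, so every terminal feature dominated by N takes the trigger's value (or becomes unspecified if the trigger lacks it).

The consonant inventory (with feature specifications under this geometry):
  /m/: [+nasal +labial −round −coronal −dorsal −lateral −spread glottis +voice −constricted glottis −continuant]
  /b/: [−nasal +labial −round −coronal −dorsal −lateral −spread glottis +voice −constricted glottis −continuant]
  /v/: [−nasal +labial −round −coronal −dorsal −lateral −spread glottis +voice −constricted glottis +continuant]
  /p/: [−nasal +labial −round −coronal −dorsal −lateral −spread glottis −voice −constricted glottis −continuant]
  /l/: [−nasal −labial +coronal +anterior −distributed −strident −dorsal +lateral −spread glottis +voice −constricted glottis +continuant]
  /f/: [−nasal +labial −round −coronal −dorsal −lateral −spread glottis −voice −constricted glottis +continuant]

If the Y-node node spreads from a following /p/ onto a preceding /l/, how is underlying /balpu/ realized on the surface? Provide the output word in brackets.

The Y-node node dominates the terminals [labial], [round], [coronal], [anterior], [distributed], [strident], [dorsal], [high], [back], [lateral], [spread glottis], [voice], [constricted glottis].
Spreading Y-node from /p/ onto /l/ replaces those values with /p/'s: [+labial], [−round], [−coronal], [−dorsal], [−lateral], [−spread glottis], [−voice], [−constricted glottis]. Features outside Y-node ([nasal], [continuant]) stay as in /l/.
Among the inventory, only /f/ has exactly this specification, giving the surface form [bafpu].

[bafpu]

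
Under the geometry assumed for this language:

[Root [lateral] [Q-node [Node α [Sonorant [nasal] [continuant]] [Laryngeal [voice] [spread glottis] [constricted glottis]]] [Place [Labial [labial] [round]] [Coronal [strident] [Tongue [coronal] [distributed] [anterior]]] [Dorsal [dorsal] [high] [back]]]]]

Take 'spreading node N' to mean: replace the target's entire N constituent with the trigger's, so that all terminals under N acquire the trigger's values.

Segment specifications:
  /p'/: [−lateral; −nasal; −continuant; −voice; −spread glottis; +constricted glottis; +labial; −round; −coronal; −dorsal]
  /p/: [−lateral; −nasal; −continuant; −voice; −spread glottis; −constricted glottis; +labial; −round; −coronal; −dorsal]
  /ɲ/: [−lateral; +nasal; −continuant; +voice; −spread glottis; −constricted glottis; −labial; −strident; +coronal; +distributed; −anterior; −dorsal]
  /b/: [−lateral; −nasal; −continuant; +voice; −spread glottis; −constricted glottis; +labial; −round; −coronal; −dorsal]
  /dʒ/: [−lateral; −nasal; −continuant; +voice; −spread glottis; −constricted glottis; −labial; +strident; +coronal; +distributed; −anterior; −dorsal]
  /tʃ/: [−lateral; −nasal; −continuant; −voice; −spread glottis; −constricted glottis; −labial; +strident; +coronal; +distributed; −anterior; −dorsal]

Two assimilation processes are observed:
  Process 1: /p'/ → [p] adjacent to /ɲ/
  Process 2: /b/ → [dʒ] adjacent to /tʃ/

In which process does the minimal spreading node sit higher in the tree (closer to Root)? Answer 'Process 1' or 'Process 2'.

Process 2

In Process 1, [constricted glottis] changes, so the minimal spreading node is [constricted glottis] at depth 4.
Process 2 alters [labial], [round], [coronal], [anterior], [distributed], [strident]; the lowest common ancestor is Place (depth 2 from Root).
Place (depth 2) sits above [constricted glottis] (depth 4), making Process 2 the one with the higher spreading node.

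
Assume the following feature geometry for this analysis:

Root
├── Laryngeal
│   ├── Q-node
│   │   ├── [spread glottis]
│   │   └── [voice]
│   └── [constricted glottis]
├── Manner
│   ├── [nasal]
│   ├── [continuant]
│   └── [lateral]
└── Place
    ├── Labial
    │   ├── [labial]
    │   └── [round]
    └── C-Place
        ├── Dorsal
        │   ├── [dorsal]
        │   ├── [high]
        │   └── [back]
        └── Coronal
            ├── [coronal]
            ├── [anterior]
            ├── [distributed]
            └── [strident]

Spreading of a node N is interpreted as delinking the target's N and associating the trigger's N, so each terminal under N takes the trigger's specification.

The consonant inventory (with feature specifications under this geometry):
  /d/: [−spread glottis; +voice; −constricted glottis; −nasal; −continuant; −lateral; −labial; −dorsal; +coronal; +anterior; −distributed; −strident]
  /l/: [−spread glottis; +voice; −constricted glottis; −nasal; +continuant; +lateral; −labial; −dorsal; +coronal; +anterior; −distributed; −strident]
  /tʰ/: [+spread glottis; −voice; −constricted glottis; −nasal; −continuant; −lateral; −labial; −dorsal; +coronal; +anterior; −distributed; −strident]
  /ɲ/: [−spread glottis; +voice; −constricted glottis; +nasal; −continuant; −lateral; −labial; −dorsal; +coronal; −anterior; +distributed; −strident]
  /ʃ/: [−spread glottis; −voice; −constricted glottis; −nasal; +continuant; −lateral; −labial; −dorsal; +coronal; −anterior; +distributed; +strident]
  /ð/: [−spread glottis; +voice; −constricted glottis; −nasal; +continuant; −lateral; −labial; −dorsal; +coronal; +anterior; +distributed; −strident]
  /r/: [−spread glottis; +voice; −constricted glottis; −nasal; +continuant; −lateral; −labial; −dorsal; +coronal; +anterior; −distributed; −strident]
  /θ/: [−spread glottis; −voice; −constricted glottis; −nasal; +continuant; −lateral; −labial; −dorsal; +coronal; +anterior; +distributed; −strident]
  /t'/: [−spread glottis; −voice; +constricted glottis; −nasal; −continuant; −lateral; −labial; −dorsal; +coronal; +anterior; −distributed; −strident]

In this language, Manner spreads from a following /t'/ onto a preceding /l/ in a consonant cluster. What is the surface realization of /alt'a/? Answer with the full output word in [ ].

[adt'a]

The Manner node dominates the terminals [nasal], [continuant], [lateral].
After delinking /l/'s Manner and linking /t'/'s, the affected terminals become [−nasal], [−continuant], [−lateral]; [spread glottis], [voice], [constricted glottis], … (outside Manner) are retained from /l/.
The resulting bundle matches /d/ in the inventory; substituting it for /l/ gives [adt'a].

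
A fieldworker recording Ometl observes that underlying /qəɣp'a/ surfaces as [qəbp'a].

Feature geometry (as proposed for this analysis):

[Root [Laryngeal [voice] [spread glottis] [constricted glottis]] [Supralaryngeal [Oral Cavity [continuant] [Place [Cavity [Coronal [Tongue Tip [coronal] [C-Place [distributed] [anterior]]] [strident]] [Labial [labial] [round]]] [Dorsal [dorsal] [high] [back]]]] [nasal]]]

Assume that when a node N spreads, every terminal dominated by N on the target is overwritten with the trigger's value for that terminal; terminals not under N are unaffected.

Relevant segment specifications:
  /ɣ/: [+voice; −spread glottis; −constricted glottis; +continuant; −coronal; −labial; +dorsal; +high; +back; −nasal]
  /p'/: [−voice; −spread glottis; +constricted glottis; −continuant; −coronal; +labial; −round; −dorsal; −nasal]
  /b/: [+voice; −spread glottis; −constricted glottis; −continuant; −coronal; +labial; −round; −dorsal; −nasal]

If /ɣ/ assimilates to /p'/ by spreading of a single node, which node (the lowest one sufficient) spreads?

Feature comparison: [continuant], [labial], [round], [dorsal], [high], [back] differ between /ɣ/ and [b]; the remaining terminals match.
In this geometry the lowest node dominating all of them is Oral Cavity: every daughter of Oral Cavity dominates only a proper subset, so no lower node suffices.
Delinking /ɣ/'s Oral Cavity and associating /p'/'s Oral Cavity gives precisely the feature bundle of [b].
[constricted glottis], [voice] stay as in /ɣ/ although /p'/ differs there, so no node dominating them spread; among the remaining candidates Oral Cavity is the lowest that derives the output.

Oral Cavity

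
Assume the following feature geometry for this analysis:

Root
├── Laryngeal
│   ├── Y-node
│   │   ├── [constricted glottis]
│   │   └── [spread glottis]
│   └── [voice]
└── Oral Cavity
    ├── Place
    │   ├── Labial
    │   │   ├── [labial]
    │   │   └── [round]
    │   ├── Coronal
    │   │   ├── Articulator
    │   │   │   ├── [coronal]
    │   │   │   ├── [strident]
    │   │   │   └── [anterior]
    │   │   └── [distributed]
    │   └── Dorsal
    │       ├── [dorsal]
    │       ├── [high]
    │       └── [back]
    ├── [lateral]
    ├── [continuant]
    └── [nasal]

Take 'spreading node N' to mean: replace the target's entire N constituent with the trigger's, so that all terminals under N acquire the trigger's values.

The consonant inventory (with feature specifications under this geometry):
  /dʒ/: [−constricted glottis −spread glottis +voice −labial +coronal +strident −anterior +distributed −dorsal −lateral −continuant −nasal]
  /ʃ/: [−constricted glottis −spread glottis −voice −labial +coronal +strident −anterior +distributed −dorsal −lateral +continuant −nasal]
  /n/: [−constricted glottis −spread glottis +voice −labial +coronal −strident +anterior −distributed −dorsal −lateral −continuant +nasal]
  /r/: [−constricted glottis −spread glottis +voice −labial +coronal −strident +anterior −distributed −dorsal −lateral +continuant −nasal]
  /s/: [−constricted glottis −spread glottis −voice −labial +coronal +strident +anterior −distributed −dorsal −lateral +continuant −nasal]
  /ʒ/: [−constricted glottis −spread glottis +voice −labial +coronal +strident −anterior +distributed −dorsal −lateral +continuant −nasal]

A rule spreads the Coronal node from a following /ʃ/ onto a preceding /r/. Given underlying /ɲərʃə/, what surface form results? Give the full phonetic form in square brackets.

[ɲəʒʃə]

The Coronal node dominates the terminals [coronal], [strident], [anterior], [distributed].
After delinking /r/'s Coronal and linking /ʃ/'s, the affected terminals become [+coronal], [+strident], [−anterior], [+distributed]; [constricted glottis], [spread glottis], [voice], … (outside Coronal) are retained from /r/.
This feature bundle is that of [ʒ], so /ɲərʃə/ surfaces as [ɲəʒʃə].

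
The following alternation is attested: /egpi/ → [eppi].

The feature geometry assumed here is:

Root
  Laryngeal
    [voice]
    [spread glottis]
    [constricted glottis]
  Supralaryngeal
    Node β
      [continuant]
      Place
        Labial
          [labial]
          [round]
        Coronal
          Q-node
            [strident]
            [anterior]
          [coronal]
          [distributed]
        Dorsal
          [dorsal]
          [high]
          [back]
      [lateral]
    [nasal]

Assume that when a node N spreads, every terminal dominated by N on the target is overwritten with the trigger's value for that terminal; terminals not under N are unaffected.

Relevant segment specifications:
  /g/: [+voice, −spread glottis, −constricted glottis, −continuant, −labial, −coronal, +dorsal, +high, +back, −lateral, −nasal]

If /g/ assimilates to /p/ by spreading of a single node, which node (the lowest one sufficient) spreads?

Root

/g/ and [p] differ in [voice], [labial], [round], [dorsal], [high], [back]; every other specified feature is identical.
The smallest constituent containing every changed terminal is Root — each of its daughters lacks at least one of the affected features.
Delinking /g/'s Root and associating /p/'s Root gives precisely the feature bundle of [p].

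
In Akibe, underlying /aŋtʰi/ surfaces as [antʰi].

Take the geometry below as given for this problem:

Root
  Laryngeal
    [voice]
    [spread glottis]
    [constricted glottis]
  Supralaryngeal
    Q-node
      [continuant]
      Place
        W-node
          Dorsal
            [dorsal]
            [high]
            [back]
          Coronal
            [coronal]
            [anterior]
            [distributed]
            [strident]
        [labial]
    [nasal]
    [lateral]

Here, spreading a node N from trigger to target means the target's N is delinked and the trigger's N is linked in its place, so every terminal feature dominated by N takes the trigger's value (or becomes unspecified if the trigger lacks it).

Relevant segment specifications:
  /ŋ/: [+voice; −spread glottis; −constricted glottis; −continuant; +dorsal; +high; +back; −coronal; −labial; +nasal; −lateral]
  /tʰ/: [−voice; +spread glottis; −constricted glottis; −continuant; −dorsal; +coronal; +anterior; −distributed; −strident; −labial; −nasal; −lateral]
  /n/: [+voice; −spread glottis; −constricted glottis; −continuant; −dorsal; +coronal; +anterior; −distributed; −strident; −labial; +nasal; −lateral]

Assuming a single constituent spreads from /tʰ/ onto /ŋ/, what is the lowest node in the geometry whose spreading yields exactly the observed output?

W-node

/ŋ/ and [n] differ in [coronal], [anterior], [distributed], [strident], [dorsal], [high], [back]; every other specified feature is identical.
These terminals are all dominated by W-node, and no proper subconstituent of W-node covers them all; W-node is their lowest common ancestor.
If W-node spreads, every terminal under it takes /tʰ/'s value, producing [n] as observed.
Features on which the two segments disagree outside W-node, such as [nasal], [voice], are unchanged — nothing dominating them spread, and W-node is the minimal sufficient constituent.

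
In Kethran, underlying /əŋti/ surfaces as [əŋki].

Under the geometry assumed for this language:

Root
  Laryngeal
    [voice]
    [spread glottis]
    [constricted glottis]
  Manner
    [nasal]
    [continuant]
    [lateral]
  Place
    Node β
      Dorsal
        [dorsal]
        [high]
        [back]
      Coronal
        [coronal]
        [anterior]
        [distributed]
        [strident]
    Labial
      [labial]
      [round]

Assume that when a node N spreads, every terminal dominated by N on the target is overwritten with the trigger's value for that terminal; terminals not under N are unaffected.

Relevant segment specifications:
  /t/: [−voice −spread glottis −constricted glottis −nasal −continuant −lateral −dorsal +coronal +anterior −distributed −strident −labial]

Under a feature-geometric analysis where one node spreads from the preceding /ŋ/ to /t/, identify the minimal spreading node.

/t/ and [k] differ in [coronal], [anterior], [distributed], [strident], [dorsal], [high], [back]; every other specified feature is identical.
These terminals are all dominated by Node β, and no proper subconstituent of Node β covers them all; Node β is their lowest common ancestor.
Spreading Node β from /ŋ/ overwrites each of those terminals with /ŋ/'s values, yielding exactly [k].
Features on which the two segments disagree outside Node β, such as [voice], [nasal], are unchanged — nothing dominating them spread, and Node β is the minimal sufficient constituent.

Node β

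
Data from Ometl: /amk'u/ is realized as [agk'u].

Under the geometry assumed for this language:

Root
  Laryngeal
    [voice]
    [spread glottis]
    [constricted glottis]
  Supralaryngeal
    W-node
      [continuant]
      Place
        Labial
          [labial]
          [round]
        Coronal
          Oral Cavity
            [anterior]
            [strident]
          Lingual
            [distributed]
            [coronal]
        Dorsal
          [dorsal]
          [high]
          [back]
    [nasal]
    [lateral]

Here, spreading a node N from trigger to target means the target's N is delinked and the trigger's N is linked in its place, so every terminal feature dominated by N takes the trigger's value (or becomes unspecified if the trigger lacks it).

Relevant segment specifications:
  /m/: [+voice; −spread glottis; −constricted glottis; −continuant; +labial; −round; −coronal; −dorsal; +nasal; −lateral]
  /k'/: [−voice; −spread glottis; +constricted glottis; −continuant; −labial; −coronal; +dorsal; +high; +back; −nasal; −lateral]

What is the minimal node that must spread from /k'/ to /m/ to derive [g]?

/m/ and [g] differ in [nasal], [labial], [round], [dorsal], [high], [back]; every other specified feature is identical.
In this geometry the lowest node dominating all of them is Supralaryngeal: every daughter of Supralaryngeal dominates only a proper subset, so no lower node suffices.
If Supralaryngeal spreads, every terminal under it takes /k'/'s value, producing [g] as observed.
Since [voice], [constricted glottis] are preserved even though /k'/ disagrees there, no node above Supralaryngeal spread.

Supralaryngeal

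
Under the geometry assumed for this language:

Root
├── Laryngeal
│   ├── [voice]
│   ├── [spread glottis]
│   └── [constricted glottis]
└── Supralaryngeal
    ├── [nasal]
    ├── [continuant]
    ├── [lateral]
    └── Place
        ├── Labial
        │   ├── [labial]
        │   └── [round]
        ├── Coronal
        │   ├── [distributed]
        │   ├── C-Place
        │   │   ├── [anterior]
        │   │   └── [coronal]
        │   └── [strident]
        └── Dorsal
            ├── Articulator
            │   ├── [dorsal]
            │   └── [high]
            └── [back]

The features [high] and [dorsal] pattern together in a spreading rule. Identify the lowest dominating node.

Articulator

[high]: Root > Supralaryngeal > Place > Dorsal > Articulator > [high].
[dorsal]: Root > Supralaryngeal > Place > Dorsal > Articulator > [dorsal].
The lowest node appearing on every path is Articulator; each proper daughter of Articulator fails to dominate at least one of the listed features.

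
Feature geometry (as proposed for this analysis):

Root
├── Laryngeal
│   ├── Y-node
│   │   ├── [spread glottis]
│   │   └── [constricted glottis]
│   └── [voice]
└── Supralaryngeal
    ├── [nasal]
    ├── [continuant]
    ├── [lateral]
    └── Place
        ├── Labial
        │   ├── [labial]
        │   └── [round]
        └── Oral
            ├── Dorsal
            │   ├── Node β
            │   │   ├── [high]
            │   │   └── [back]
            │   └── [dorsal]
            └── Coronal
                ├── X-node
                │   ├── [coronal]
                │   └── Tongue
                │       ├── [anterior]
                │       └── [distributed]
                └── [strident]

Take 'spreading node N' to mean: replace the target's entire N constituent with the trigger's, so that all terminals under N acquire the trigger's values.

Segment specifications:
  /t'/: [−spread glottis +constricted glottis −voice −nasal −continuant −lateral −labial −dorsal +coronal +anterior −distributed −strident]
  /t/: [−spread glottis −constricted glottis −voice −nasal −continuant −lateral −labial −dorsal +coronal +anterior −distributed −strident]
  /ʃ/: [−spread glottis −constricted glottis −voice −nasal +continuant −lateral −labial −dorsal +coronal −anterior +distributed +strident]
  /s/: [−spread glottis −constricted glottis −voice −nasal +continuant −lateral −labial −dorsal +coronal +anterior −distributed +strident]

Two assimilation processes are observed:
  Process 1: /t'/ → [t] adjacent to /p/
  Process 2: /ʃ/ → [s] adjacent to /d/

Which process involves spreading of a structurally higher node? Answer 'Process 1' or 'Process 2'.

Process 1

Process 1: the feature that changes is [constricted glottis]; the minimal node is [constricted glottis] (depth 3).
Process 2: the features that change are [anterior], [distributed]; the minimal node is Tongue (depth 6).
Depth 3 < depth 6; Process 1 involves the structurally higher constituent [constricted glottis].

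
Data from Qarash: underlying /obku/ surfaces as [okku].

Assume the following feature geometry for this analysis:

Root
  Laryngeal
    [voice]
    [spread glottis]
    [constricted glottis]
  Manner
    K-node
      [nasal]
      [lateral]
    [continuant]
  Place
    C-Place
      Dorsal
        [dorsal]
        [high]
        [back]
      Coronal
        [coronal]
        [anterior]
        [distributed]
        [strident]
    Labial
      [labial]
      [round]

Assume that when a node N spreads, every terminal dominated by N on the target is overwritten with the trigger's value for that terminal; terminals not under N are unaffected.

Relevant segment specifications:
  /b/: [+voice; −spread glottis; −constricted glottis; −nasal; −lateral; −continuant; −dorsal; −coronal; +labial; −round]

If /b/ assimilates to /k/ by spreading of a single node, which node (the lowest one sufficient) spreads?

Root

Feature comparison: [voice], [labial], [round], [dorsal], [high], [back] differ between /b/ and [k]; the remaining terminals match.
These terminals are all dominated by Root, and no proper subconstituent of Root covers them all; Root is their lowest common ancestor.
If Root spreads, every terminal under it takes /k/'s value, producing [k] as observed.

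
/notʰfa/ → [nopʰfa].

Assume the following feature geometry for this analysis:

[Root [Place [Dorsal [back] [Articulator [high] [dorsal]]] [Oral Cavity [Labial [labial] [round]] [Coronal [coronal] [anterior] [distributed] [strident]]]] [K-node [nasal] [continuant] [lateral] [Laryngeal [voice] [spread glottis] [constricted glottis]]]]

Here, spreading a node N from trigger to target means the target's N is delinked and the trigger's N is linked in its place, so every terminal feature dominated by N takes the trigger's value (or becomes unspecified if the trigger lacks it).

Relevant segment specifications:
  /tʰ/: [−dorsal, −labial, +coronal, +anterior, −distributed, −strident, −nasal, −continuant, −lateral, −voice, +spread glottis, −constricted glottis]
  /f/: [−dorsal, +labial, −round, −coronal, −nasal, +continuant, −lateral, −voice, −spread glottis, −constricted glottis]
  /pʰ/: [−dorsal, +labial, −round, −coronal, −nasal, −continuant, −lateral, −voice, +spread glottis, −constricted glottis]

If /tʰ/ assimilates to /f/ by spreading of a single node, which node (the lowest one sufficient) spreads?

The alternation /tʰ/ → [pʰ] changes [labial], [round], [coronal], [anterior], [distributed], [strident] and nothing else.
These terminals are all dominated by Oral Cavity, and no proper subconstituent of Oral Cavity covers them all; Oral Cavity is their lowest common ancestor.
Delinking /tʰ/'s Oral Cavity and associating /f/'s Oral Cavity gives precisely the feature bundle of [pʰ].
[continuant], [spread glottis] stay as in /tʰ/ although /f/ differs there, so no node dominating them spread; among the remaining candidates Oral Cavity is the lowest that derives the output.

Oral Cavity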